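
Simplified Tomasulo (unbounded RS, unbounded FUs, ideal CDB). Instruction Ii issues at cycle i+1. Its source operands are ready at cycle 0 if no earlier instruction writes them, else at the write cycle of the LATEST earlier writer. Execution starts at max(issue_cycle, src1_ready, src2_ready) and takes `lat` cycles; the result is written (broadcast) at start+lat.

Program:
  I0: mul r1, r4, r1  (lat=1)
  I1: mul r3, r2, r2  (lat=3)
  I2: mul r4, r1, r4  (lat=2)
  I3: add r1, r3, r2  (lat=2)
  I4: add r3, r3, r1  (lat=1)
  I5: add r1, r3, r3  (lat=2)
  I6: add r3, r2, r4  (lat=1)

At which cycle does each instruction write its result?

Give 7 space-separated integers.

Answer: 2 5 5 7 8 10 8

Derivation:
I0 mul r1: issue@1 deps=(None,None) exec_start@1 write@2
I1 mul r3: issue@2 deps=(None,None) exec_start@2 write@5
I2 mul r4: issue@3 deps=(0,None) exec_start@3 write@5
I3 add r1: issue@4 deps=(1,None) exec_start@5 write@7
I4 add r3: issue@5 deps=(1,3) exec_start@7 write@8
I5 add r1: issue@6 deps=(4,4) exec_start@8 write@10
I6 add r3: issue@7 deps=(None,2) exec_start@7 write@8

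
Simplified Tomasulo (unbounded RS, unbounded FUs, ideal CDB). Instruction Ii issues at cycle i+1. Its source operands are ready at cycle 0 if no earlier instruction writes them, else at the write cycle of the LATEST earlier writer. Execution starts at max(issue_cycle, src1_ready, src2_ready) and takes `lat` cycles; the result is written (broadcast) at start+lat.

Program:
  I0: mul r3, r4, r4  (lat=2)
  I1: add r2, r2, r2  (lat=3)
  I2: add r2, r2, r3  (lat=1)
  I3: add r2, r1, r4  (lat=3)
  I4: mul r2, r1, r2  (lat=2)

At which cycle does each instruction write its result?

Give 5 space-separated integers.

I0 mul r3: issue@1 deps=(None,None) exec_start@1 write@3
I1 add r2: issue@2 deps=(None,None) exec_start@2 write@5
I2 add r2: issue@3 deps=(1,0) exec_start@5 write@6
I3 add r2: issue@4 deps=(None,None) exec_start@4 write@7
I4 mul r2: issue@5 deps=(None,3) exec_start@7 write@9

Answer: 3 5 6 7 9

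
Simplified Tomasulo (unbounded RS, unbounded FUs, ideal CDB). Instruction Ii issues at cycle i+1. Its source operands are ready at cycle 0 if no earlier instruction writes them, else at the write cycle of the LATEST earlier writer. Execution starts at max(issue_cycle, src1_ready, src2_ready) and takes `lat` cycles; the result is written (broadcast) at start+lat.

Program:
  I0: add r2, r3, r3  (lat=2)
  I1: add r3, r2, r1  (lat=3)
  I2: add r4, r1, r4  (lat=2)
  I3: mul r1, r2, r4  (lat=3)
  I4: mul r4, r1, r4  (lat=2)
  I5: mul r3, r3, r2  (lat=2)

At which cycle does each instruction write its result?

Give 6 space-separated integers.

Answer: 3 6 5 8 10 8

Derivation:
I0 add r2: issue@1 deps=(None,None) exec_start@1 write@3
I1 add r3: issue@2 deps=(0,None) exec_start@3 write@6
I2 add r4: issue@3 deps=(None,None) exec_start@3 write@5
I3 mul r1: issue@4 deps=(0,2) exec_start@5 write@8
I4 mul r4: issue@5 deps=(3,2) exec_start@8 write@10
I5 mul r3: issue@6 deps=(1,0) exec_start@6 write@8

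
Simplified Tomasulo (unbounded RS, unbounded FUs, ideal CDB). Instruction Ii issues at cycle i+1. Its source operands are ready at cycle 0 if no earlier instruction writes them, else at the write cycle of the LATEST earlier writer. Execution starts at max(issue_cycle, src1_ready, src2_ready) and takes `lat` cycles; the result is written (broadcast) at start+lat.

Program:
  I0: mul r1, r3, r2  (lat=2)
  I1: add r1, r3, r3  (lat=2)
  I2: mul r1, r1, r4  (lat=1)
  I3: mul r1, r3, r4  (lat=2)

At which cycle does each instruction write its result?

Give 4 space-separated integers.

I0 mul r1: issue@1 deps=(None,None) exec_start@1 write@3
I1 add r1: issue@2 deps=(None,None) exec_start@2 write@4
I2 mul r1: issue@3 deps=(1,None) exec_start@4 write@5
I3 mul r1: issue@4 deps=(None,None) exec_start@4 write@6

Answer: 3 4 5 6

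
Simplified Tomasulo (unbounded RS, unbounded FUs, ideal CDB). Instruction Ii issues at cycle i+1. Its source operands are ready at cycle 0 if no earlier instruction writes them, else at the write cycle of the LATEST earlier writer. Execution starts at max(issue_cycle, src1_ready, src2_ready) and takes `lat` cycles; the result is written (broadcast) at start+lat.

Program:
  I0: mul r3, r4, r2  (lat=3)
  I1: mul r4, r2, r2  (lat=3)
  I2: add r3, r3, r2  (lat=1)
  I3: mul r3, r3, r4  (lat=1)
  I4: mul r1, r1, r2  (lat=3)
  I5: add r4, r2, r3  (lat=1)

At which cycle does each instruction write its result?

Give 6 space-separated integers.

I0 mul r3: issue@1 deps=(None,None) exec_start@1 write@4
I1 mul r4: issue@2 deps=(None,None) exec_start@2 write@5
I2 add r3: issue@3 deps=(0,None) exec_start@4 write@5
I3 mul r3: issue@4 deps=(2,1) exec_start@5 write@6
I4 mul r1: issue@5 deps=(None,None) exec_start@5 write@8
I5 add r4: issue@6 deps=(None,3) exec_start@6 write@7

Answer: 4 5 5 6 8 7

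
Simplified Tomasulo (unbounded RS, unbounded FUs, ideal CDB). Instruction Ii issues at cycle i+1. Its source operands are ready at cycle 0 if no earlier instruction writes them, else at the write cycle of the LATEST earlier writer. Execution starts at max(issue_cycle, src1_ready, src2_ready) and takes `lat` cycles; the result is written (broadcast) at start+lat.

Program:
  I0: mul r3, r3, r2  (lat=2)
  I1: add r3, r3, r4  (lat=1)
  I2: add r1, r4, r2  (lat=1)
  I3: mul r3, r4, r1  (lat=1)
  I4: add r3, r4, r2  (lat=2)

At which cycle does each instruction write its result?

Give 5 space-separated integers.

I0 mul r3: issue@1 deps=(None,None) exec_start@1 write@3
I1 add r3: issue@2 deps=(0,None) exec_start@3 write@4
I2 add r1: issue@3 deps=(None,None) exec_start@3 write@4
I3 mul r3: issue@4 deps=(None,2) exec_start@4 write@5
I4 add r3: issue@5 deps=(None,None) exec_start@5 write@7

Answer: 3 4 4 5 7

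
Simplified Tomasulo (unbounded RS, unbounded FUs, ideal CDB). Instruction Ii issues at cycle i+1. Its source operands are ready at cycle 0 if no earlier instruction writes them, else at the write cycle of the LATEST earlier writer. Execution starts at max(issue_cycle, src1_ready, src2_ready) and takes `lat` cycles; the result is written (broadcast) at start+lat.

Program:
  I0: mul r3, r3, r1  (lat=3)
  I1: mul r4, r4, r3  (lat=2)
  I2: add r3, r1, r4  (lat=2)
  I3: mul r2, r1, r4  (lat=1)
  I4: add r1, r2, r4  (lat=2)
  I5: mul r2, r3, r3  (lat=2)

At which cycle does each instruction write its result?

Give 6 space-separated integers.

Answer: 4 6 8 7 9 10

Derivation:
I0 mul r3: issue@1 deps=(None,None) exec_start@1 write@4
I1 mul r4: issue@2 deps=(None,0) exec_start@4 write@6
I2 add r3: issue@3 deps=(None,1) exec_start@6 write@8
I3 mul r2: issue@4 deps=(None,1) exec_start@6 write@7
I4 add r1: issue@5 deps=(3,1) exec_start@7 write@9
I5 mul r2: issue@6 deps=(2,2) exec_start@8 write@10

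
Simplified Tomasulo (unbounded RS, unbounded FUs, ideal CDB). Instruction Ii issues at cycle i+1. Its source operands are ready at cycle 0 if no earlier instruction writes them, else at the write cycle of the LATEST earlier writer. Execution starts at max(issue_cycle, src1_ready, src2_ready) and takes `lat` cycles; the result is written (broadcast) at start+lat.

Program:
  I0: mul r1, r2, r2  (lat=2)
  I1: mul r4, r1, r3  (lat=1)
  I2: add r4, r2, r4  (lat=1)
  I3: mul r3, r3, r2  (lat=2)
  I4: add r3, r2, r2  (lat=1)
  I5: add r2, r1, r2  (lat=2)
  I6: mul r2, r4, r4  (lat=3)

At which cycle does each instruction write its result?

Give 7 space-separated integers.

Answer: 3 4 5 6 6 8 10

Derivation:
I0 mul r1: issue@1 deps=(None,None) exec_start@1 write@3
I1 mul r4: issue@2 deps=(0,None) exec_start@3 write@4
I2 add r4: issue@3 deps=(None,1) exec_start@4 write@5
I3 mul r3: issue@4 deps=(None,None) exec_start@4 write@6
I4 add r3: issue@5 deps=(None,None) exec_start@5 write@6
I5 add r2: issue@6 deps=(0,None) exec_start@6 write@8
I6 mul r2: issue@7 deps=(2,2) exec_start@7 write@10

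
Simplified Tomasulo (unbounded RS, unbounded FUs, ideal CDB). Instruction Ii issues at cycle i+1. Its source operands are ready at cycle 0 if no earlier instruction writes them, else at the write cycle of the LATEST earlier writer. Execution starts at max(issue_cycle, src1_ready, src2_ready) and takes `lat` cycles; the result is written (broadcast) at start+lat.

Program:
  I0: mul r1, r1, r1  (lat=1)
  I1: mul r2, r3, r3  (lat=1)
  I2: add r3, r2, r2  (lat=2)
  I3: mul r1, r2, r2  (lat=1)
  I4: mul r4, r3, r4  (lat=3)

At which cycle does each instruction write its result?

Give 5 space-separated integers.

Answer: 2 3 5 5 8

Derivation:
I0 mul r1: issue@1 deps=(None,None) exec_start@1 write@2
I1 mul r2: issue@2 deps=(None,None) exec_start@2 write@3
I2 add r3: issue@3 deps=(1,1) exec_start@3 write@5
I3 mul r1: issue@4 deps=(1,1) exec_start@4 write@5
I4 mul r4: issue@5 deps=(2,None) exec_start@5 write@8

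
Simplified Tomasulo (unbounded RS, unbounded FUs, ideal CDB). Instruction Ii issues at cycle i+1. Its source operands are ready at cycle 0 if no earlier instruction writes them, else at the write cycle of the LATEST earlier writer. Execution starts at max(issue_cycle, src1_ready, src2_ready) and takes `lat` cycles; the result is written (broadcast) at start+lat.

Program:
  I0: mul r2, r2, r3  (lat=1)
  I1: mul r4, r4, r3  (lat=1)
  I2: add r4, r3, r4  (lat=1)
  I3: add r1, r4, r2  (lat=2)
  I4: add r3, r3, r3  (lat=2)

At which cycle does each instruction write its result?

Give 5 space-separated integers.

I0 mul r2: issue@1 deps=(None,None) exec_start@1 write@2
I1 mul r4: issue@2 deps=(None,None) exec_start@2 write@3
I2 add r4: issue@3 deps=(None,1) exec_start@3 write@4
I3 add r1: issue@4 deps=(2,0) exec_start@4 write@6
I4 add r3: issue@5 deps=(None,None) exec_start@5 write@7

Answer: 2 3 4 6 7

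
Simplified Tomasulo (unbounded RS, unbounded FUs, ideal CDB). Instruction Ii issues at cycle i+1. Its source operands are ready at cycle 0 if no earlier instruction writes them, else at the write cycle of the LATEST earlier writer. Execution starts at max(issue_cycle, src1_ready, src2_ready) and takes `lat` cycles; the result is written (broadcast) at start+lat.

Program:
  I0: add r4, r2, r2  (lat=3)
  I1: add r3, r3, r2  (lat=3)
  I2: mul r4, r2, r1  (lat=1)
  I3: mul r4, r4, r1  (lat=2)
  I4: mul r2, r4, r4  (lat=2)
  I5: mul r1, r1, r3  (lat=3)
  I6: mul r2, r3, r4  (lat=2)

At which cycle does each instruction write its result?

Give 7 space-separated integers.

I0 add r4: issue@1 deps=(None,None) exec_start@1 write@4
I1 add r3: issue@2 deps=(None,None) exec_start@2 write@5
I2 mul r4: issue@3 deps=(None,None) exec_start@3 write@4
I3 mul r4: issue@4 deps=(2,None) exec_start@4 write@6
I4 mul r2: issue@5 deps=(3,3) exec_start@6 write@8
I5 mul r1: issue@6 deps=(None,1) exec_start@6 write@9
I6 mul r2: issue@7 deps=(1,3) exec_start@7 write@9

Answer: 4 5 4 6 8 9 9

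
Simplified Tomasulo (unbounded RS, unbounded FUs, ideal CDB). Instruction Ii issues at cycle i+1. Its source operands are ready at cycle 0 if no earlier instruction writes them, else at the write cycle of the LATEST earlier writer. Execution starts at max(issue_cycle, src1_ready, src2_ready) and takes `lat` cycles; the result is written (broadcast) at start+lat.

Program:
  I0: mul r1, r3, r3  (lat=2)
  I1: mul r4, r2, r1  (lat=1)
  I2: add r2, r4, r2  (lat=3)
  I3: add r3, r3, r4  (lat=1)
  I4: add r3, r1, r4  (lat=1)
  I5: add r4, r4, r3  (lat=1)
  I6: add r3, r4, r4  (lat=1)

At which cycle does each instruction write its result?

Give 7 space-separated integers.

I0 mul r1: issue@1 deps=(None,None) exec_start@1 write@3
I1 mul r4: issue@2 deps=(None,0) exec_start@3 write@4
I2 add r2: issue@3 deps=(1,None) exec_start@4 write@7
I3 add r3: issue@4 deps=(None,1) exec_start@4 write@5
I4 add r3: issue@5 deps=(0,1) exec_start@5 write@6
I5 add r4: issue@6 deps=(1,4) exec_start@6 write@7
I6 add r3: issue@7 deps=(5,5) exec_start@7 write@8

Answer: 3 4 7 5 6 7 8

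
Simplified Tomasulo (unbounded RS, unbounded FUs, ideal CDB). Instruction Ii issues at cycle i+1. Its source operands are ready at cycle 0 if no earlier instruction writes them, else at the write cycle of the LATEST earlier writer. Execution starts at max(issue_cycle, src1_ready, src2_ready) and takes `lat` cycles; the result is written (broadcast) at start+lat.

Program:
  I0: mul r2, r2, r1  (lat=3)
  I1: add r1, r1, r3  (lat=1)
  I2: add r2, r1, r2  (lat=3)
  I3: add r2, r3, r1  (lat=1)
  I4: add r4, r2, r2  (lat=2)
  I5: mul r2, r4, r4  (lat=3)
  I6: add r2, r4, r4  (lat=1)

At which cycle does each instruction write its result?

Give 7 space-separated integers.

I0 mul r2: issue@1 deps=(None,None) exec_start@1 write@4
I1 add r1: issue@2 deps=(None,None) exec_start@2 write@3
I2 add r2: issue@3 deps=(1,0) exec_start@4 write@7
I3 add r2: issue@4 deps=(None,1) exec_start@4 write@5
I4 add r4: issue@5 deps=(3,3) exec_start@5 write@7
I5 mul r2: issue@6 deps=(4,4) exec_start@7 write@10
I6 add r2: issue@7 deps=(4,4) exec_start@7 write@8

Answer: 4 3 7 5 7 10 8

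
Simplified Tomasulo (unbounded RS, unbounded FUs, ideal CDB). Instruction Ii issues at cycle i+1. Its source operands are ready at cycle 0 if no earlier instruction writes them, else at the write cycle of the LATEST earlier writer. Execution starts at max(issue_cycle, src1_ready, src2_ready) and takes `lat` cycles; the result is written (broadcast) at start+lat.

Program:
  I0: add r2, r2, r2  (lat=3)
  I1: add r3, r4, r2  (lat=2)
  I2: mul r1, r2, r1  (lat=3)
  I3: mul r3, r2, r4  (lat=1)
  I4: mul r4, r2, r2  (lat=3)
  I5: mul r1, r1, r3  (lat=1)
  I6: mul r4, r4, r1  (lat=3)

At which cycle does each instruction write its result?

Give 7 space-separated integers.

Answer: 4 6 7 5 8 8 11

Derivation:
I0 add r2: issue@1 deps=(None,None) exec_start@1 write@4
I1 add r3: issue@2 deps=(None,0) exec_start@4 write@6
I2 mul r1: issue@3 deps=(0,None) exec_start@4 write@7
I3 mul r3: issue@4 deps=(0,None) exec_start@4 write@5
I4 mul r4: issue@5 deps=(0,0) exec_start@5 write@8
I5 mul r1: issue@6 deps=(2,3) exec_start@7 write@8
I6 mul r4: issue@7 deps=(4,5) exec_start@8 write@11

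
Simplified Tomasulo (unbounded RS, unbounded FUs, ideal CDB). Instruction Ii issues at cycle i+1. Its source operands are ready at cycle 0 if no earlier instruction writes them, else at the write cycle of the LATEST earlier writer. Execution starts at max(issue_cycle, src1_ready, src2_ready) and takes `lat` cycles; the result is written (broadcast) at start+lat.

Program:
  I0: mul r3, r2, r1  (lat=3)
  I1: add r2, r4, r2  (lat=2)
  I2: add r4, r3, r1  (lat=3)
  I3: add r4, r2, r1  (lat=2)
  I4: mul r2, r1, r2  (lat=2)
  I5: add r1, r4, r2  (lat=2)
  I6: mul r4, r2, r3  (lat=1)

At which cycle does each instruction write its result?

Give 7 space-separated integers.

Answer: 4 4 7 6 7 9 8

Derivation:
I0 mul r3: issue@1 deps=(None,None) exec_start@1 write@4
I1 add r2: issue@2 deps=(None,None) exec_start@2 write@4
I2 add r4: issue@3 deps=(0,None) exec_start@4 write@7
I3 add r4: issue@4 deps=(1,None) exec_start@4 write@6
I4 mul r2: issue@5 deps=(None,1) exec_start@5 write@7
I5 add r1: issue@6 deps=(3,4) exec_start@7 write@9
I6 mul r4: issue@7 deps=(4,0) exec_start@7 write@8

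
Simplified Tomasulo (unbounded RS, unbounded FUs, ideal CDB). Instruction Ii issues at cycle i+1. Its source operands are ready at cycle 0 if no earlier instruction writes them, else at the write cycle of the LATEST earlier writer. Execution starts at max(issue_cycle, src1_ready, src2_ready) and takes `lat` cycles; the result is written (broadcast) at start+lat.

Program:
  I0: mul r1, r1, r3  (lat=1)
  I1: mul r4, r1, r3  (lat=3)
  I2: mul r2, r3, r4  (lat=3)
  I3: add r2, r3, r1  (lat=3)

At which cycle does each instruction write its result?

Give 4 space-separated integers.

I0 mul r1: issue@1 deps=(None,None) exec_start@1 write@2
I1 mul r4: issue@2 deps=(0,None) exec_start@2 write@5
I2 mul r2: issue@3 deps=(None,1) exec_start@5 write@8
I3 add r2: issue@4 deps=(None,0) exec_start@4 write@7

Answer: 2 5 8 7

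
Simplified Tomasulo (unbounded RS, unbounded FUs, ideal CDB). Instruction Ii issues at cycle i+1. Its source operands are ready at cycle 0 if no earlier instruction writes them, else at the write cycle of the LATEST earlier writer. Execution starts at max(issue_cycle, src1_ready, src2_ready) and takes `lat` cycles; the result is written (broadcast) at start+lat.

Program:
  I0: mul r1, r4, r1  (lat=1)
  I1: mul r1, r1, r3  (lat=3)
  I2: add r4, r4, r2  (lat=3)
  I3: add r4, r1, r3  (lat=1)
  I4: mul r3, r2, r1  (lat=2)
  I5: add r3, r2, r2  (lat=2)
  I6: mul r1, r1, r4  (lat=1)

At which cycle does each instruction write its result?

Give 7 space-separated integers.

I0 mul r1: issue@1 deps=(None,None) exec_start@1 write@2
I1 mul r1: issue@2 deps=(0,None) exec_start@2 write@5
I2 add r4: issue@3 deps=(None,None) exec_start@3 write@6
I3 add r4: issue@4 deps=(1,None) exec_start@5 write@6
I4 mul r3: issue@5 deps=(None,1) exec_start@5 write@7
I5 add r3: issue@6 deps=(None,None) exec_start@6 write@8
I6 mul r1: issue@7 deps=(1,3) exec_start@7 write@8

Answer: 2 5 6 6 7 8 8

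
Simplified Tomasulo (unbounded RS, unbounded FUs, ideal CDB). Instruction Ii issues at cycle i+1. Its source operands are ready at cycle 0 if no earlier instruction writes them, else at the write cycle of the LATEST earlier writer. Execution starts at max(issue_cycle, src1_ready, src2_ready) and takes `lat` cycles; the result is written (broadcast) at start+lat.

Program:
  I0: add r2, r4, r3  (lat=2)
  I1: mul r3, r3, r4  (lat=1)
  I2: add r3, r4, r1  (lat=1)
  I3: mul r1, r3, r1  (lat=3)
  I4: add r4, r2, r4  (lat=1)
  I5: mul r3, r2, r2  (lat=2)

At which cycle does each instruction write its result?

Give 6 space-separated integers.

Answer: 3 3 4 7 6 8

Derivation:
I0 add r2: issue@1 deps=(None,None) exec_start@1 write@3
I1 mul r3: issue@2 deps=(None,None) exec_start@2 write@3
I2 add r3: issue@3 deps=(None,None) exec_start@3 write@4
I3 mul r1: issue@4 deps=(2,None) exec_start@4 write@7
I4 add r4: issue@5 deps=(0,None) exec_start@5 write@6
I5 mul r3: issue@6 deps=(0,0) exec_start@6 write@8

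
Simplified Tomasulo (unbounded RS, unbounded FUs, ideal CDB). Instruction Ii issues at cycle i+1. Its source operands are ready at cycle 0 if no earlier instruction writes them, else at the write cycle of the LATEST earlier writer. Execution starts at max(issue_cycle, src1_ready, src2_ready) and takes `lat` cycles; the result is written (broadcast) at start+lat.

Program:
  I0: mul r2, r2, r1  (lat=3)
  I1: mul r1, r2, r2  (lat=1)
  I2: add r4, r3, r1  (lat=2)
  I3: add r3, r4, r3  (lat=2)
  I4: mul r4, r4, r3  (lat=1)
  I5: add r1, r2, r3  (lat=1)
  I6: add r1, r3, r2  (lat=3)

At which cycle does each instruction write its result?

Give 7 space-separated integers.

Answer: 4 5 7 9 10 10 12

Derivation:
I0 mul r2: issue@1 deps=(None,None) exec_start@1 write@4
I1 mul r1: issue@2 deps=(0,0) exec_start@4 write@5
I2 add r4: issue@3 deps=(None,1) exec_start@5 write@7
I3 add r3: issue@4 deps=(2,None) exec_start@7 write@9
I4 mul r4: issue@5 deps=(2,3) exec_start@9 write@10
I5 add r1: issue@6 deps=(0,3) exec_start@9 write@10
I6 add r1: issue@7 deps=(3,0) exec_start@9 write@12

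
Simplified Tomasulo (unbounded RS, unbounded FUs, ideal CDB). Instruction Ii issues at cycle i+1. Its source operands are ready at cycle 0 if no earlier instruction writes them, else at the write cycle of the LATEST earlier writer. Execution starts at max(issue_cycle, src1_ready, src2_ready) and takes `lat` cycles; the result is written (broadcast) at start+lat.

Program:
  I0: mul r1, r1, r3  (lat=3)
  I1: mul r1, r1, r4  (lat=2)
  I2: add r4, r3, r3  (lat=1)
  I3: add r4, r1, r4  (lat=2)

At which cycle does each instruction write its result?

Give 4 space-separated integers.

Answer: 4 6 4 8

Derivation:
I0 mul r1: issue@1 deps=(None,None) exec_start@1 write@4
I1 mul r1: issue@2 deps=(0,None) exec_start@4 write@6
I2 add r4: issue@3 deps=(None,None) exec_start@3 write@4
I3 add r4: issue@4 deps=(1,2) exec_start@6 write@8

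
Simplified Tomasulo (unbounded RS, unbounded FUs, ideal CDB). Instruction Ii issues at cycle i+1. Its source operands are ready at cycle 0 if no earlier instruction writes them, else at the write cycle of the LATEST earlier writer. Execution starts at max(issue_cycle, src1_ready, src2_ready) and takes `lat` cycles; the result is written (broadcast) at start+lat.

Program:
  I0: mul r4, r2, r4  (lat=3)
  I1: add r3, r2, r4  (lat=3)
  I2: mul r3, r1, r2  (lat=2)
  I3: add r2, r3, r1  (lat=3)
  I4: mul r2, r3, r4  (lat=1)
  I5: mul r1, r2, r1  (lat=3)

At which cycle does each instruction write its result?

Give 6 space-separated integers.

Answer: 4 7 5 8 6 9

Derivation:
I0 mul r4: issue@1 deps=(None,None) exec_start@1 write@4
I1 add r3: issue@2 deps=(None,0) exec_start@4 write@7
I2 mul r3: issue@3 deps=(None,None) exec_start@3 write@5
I3 add r2: issue@4 deps=(2,None) exec_start@5 write@8
I4 mul r2: issue@5 deps=(2,0) exec_start@5 write@6
I5 mul r1: issue@6 deps=(4,None) exec_start@6 write@9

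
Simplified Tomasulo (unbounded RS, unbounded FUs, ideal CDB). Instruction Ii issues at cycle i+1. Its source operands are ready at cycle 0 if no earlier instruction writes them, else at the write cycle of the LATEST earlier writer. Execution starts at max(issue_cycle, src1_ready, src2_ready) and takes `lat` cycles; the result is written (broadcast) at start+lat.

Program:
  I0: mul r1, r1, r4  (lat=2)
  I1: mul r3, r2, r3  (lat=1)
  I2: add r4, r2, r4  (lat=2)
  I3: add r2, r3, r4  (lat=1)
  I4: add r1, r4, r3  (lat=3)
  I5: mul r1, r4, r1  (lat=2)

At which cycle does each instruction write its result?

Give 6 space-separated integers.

I0 mul r1: issue@1 deps=(None,None) exec_start@1 write@3
I1 mul r3: issue@2 deps=(None,None) exec_start@2 write@3
I2 add r4: issue@3 deps=(None,None) exec_start@3 write@5
I3 add r2: issue@4 deps=(1,2) exec_start@5 write@6
I4 add r1: issue@5 deps=(2,1) exec_start@5 write@8
I5 mul r1: issue@6 deps=(2,4) exec_start@8 write@10

Answer: 3 3 5 6 8 10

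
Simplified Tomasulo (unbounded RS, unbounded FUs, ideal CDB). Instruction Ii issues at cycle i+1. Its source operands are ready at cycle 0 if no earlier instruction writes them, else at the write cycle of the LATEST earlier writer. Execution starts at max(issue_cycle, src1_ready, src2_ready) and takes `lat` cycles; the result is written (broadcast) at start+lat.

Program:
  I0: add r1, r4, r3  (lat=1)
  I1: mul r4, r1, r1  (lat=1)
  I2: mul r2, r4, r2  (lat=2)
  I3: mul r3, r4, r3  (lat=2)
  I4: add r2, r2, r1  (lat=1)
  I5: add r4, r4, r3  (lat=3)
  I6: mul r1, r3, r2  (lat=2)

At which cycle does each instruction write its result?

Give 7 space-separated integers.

I0 add r1: issue@1 deps=(None,None) exec_start@1 write@2
I1 mul r4: issue@2 deps=(0,0) exec_start@2 write@3
I2 mul r2: issue@3 deps=(1,None) exec_start@3 write@5
I3 mul r3: issue@4 deps=(1,None) exec_start@4 write@6
I4 add r2: issue@5 deps=(2,0) exec_start@5 write@6
I5 add r4: issue@6 deps=(1,3) exec_start@6 write@9
I6 mul r1: issue@7 deps=(3,4) exec_start@7 write@9

Answer: 2 3 5 6 6 9 9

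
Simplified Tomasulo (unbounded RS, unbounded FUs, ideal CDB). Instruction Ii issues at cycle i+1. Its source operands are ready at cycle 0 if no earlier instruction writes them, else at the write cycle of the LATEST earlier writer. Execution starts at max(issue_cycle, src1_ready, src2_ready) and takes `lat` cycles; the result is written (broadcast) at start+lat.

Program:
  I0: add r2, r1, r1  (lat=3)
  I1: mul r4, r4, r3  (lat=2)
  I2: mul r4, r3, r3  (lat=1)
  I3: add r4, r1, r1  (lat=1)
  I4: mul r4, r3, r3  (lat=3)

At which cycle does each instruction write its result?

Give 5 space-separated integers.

I0 add r2: issue@1 deps=(None,None) exec_start@1 write@4
I1 mul r4: issue@2 deps=(None,None) exec_start@2 write@4
I2 mul r4: issue@3 deps=(None,None) exec_start@3 write@4
I3 add r4: issue@4 deps=(None,None) exec_start@4 write@5
I4 mul r4: issue@5 deps=(None,None) exec_start@5 write@8

Answer: 4 4 4 5 8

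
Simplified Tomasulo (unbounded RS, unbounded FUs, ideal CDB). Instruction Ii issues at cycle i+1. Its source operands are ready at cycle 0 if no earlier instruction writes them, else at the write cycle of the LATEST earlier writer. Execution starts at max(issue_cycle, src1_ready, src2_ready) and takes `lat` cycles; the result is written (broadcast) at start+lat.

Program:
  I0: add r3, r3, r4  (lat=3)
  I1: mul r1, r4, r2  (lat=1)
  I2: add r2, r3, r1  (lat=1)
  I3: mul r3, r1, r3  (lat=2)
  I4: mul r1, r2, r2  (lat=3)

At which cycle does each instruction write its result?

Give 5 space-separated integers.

I0 add r3: issue@1 deps=(None,None) exec_start@1 write@4
I1 mul r1: issue@2 deps=(None,None) exec_start@2 write@3
I2 add r2: issue@3 deps=(0,1) exec_start@4 write@5
I3 mul r3: issue@4 deps=(1,0) exec_start@4 write@6
I4 mul r1: issue@5 deps=(2,2) exec_start@5 write@8

Answer: 4 3 5 6 8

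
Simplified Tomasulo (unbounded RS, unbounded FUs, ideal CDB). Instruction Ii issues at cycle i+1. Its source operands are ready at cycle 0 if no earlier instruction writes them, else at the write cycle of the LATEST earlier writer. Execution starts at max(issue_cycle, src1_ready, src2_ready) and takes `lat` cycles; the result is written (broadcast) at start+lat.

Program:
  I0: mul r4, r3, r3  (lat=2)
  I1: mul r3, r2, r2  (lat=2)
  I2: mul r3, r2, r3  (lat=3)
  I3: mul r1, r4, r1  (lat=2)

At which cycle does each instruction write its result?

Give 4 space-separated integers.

Answer: 3 4 7 6

Derivation:
I0 mul r4: issue@1 deps=(None,None) exec_start@1 write@3
I1 mul r3: issue@2 deps=(None,None) exec_start@2 write@4
I2 mul r3: issue@3 deps=(None,1) exec_start@4 write@7
I3 mul r1: issue@4 deps=(0,None) exec_start@4 write@6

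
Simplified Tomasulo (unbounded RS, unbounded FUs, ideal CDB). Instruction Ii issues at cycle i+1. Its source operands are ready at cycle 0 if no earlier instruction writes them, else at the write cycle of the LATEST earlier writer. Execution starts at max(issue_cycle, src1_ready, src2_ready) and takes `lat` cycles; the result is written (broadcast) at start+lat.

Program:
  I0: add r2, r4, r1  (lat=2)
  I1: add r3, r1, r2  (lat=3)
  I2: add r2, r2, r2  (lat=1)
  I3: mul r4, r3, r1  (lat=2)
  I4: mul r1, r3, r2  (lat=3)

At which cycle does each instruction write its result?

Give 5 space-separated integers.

Answer: 3 6 4 8 9

Derivation:
I0 add r2: issue@1 deps=(None,None) exec_start@1 write@3
I1 add r3: issue@2 deps=(None,0) exec_start@3 write@6
I2 add r2: issue@3 deps=(0,0) exec_start@3 write@4
I3 mul r4: issue@4 deps=(1,None) exec_start@6 write@8
I4 mul r1: issue@5 deps=(1,2) exec_start@6 write@9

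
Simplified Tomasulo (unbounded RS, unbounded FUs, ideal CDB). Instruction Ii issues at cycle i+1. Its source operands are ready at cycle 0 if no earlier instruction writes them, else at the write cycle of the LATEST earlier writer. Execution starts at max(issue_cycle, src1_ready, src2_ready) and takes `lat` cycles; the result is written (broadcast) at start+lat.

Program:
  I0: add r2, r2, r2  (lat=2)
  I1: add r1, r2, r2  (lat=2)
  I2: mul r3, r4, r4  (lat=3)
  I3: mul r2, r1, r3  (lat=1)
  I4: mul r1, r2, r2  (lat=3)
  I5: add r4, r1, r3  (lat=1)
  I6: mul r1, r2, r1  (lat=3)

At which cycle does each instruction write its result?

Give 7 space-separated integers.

Answer: 3 5 6 7 10 11 13

Derivation:
I0 add r2: issue@1 deps=(None,None) exec_start@1 write@3
I1 add r1: issue@2 deps=(0,0) exec_start@3 write@5
I2 mul r3: issue@3 deps=(None,None) exec_start@3 write@6
I3 mul r2: issue@4 deps=(1,2) exec_start@6 write@7
I4 mul r1: issue@5 deps=(3,3) exec_start@7 write@10
I5 add r4: issue@6 deps=(4,2) exec_start@10 write@11
I6 mul r1: issue@7 deps=(3,4) exec_start@10 write@13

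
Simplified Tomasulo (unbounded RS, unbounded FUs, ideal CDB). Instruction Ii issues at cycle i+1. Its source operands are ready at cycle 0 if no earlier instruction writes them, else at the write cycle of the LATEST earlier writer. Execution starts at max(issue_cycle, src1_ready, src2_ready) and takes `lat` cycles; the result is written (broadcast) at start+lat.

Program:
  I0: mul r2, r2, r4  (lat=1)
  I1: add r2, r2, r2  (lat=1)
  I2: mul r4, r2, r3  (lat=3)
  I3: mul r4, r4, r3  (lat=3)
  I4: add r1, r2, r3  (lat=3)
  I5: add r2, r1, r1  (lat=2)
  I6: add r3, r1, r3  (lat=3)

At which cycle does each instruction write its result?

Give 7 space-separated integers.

I0 mul r2: issue@1 deps=(None,None) exec_start@1 write@2
I1 add r2: issue@2 deps=(0,0) exec_start@2 write@3
I2 mul r4: issue@3 deps=(1,None) exec_start@3 write@6
I3 mul r4: issue@4 deps=(2,None) exec_start@6 write@9
I4 add r1: issue@5 deps=(1,None) exec_start@5 write@8
I5 add r2: issue@6 deps=(4,4) exec_start@8 write@10
I6 add r3: issue@7 deps=(4,None) exec_start@8 write@11

Answer: 2 3 6 9 8 10 11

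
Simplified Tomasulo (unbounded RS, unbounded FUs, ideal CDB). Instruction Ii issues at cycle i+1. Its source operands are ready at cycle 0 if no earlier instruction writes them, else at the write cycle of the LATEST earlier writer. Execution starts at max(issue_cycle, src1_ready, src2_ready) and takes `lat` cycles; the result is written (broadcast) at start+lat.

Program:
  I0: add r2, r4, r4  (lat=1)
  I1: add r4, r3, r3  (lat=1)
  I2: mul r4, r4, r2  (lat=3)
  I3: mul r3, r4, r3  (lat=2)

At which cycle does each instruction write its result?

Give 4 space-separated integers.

Answer: 2 3 6 8

Derivation:
I0 add r2: issue@1 deps=(None,None) exec_start@1 write@2
I1 add r4: issue@2 deps=(None,None) exec_start@2 write@3
I2 mul r4: issue@3 deps=(1,0) exec_start@3 write@6
I3 mul r3: issue@4 deps=(2,None) exec_start@6 write@8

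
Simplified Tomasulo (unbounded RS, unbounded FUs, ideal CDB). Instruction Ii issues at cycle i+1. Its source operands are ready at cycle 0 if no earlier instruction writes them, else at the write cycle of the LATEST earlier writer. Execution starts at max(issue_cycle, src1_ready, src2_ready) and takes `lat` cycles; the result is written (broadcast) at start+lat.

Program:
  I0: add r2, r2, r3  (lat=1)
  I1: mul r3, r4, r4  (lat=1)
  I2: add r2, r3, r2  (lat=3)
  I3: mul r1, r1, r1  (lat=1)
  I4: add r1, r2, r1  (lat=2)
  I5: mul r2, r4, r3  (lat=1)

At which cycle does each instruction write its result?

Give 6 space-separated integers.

I0 add r2: issue@1 deps=(None,None) exec_start@1 write@2
I1 mul r3: issue@2 deps=(None,None) exec_start@2 write@3
I2 add r2: issue@3 deps=(1,0) exec_start@3 write@6
I3 mul r1: issue@4 deps=(None,None) exec_start@4 write@5
I4 add r1: issue@5 deps=(2,3) exec_start@6 write@8
I5 mul r2: issue@6 deps=(None,1) exec_start@6 write@7

Answer: 2 3 6 5 8 7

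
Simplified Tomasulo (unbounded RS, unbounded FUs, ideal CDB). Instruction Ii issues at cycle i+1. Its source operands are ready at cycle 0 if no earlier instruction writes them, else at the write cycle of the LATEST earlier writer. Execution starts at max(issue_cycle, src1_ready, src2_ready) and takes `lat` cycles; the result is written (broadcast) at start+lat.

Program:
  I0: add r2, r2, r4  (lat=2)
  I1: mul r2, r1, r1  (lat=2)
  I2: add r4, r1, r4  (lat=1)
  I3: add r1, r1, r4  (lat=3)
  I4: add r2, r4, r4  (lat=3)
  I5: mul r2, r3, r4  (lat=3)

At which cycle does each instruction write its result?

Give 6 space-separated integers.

Answer: 3 4 4 7 8 9

Derivation:
I0 add r2: issue@1 deps=(None,None) exec_start@1 write@3
I1 mul r2: issue@2 deps=(None,None) exec_start@2 write@4
I2 add r4: issue@3 deps=(None,None) exec_start@3 write@4
I3 add r1: issue@4 deps=(None,2) exec_start@4 write@7
I4 add r2: issue@5 deps=(2,2) exec_start@5 write@8
I5 mul r2: issue@6 deps=(None,2) exec_start@6 write@9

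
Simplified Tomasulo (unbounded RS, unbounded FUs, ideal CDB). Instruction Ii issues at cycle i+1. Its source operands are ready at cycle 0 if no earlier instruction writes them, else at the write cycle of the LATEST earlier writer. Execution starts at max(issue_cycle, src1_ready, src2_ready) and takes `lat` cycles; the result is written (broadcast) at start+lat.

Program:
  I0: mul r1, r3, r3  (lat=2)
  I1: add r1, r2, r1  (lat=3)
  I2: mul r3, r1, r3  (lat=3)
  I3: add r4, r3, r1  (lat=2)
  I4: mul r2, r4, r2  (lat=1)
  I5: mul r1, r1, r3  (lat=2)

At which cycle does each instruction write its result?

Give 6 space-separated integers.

I0 mul r1: issue@1 deps=(None,None) exec_start@1 write@3
I1 add r1: issue@2 deps=(None,0) exec_start@3 write@6
I2 mul r3: issue@3 deps=(1,None) exec_start@6 write@9
I3 add r4: issue@4 deps=(2,1) exec_start@9 write@11
I4 mul r2: issue@5 deps=(3,None) exec_start@11 write@12
I5 mul r1: issue@6 deps=(1,2) exec_start@9 write@11

Answer: 3 6 9 11 12 11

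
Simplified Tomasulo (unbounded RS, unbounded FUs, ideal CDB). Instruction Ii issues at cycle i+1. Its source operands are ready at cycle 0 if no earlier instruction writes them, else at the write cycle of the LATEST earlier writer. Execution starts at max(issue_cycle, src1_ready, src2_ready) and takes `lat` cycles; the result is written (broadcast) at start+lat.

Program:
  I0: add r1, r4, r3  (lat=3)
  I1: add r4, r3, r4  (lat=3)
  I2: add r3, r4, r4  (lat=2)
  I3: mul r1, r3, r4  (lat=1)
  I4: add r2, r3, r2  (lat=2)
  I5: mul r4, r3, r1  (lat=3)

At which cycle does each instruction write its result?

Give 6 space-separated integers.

Answer: 4 5 7 8 9 11

Derivation:
I0 add r1: issue@1 deps=(None,None) exec_start@1 write@4
I1 add r4: issue@2 deps=(None,None) exec_start@2 write@5
I2 add r3: issue@3 deps=(1,1) exec_start@5 write@7
I3 mul r1: issue@4 deps=(2,1) exec_start@7 write@8
I4 add r2: issue@5 deps=(2,None) exec_start@7 write@9
I5 mul r4: issue@6 deps=(2,3) exec_start@8 write@11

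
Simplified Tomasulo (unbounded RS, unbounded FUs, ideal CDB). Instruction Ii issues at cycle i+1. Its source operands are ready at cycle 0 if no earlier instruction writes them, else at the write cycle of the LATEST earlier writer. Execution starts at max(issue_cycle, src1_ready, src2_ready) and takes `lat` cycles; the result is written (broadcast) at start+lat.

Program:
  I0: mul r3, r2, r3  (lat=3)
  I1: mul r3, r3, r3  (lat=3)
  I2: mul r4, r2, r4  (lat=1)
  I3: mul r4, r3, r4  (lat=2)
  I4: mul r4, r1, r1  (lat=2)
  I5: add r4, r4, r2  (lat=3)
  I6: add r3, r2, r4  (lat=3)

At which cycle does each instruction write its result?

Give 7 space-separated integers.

Answer: 4 7 4 9 7 10 13

Derivation:
I0 mul r3: issue@1 deps=(None,None) exec_start@1 write@4
I1 mul r3: issue@2 deps=(0,0) exec_start@4 write@7
I2 mul r4: issue@3 deps=(None,None) exec_start@3 write@4
I3 mul r4: issue@4 deps=(1,2) exec_start@7 write@9
I4 mul r4: issue@5 deps=(None,None) exec_start@5 write@7
I5 add r4: issue@6 deps=(4,None) exec_start@7 write@10
I6 add r3: issue@7 deps=(None,5) exec_start@10 write@13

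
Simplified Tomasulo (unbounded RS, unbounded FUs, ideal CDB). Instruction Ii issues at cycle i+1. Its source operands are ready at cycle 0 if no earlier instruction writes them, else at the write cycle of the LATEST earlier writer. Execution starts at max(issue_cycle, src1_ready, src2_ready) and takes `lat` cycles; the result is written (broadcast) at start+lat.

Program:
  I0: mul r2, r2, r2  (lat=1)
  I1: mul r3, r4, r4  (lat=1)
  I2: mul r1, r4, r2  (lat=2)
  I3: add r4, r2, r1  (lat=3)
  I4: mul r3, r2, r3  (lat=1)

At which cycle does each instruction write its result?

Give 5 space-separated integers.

Answer: 2 3 5 8 6

Derivation:
I0 mul r2: issue@1 deps=(None,None) exec_start@1 write@2
I1 mul r3: issue@2 deps=(None,None) exec_start@2 write@3
I2 mul r1: issue@3 deps=(None,0) exec_start@3 write@5
I3 add r4: issue@4 deps=(0,2) exec_start@5 write@8
I4 mul r3: issue@5 deps=(0,1) exec_start@5 write@6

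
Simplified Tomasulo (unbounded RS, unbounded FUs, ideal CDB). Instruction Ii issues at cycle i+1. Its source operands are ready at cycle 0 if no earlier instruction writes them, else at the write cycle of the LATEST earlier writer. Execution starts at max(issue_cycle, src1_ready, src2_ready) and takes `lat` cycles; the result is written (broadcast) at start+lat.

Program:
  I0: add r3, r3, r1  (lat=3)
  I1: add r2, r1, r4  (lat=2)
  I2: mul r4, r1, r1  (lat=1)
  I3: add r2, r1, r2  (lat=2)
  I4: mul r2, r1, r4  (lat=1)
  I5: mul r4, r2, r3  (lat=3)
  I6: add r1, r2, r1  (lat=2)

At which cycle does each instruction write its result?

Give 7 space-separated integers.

Answer: 4 4 4 6 6 9 9

Derivation:
I0 add r3: issue@1 deps=(None,None) exec_start@1 write@4
I1 add r2: issue@2 deps=(None,None) exec_start@2 write@4
I2 mul r4: issue@3 deps=(None,None) exec_start@3 write@4
I3 add r2: issue@4 deps=(None,1) exec_start@4 write@6
I4 mul r2: issue@5 deps=(None,2) exec_start@5 write@6
I5 mul r4: issue@6 deps=(4,0) exec_start@6 write@9
I6 add r1: issue@7 deps=(4,None) exec_start@7 write@9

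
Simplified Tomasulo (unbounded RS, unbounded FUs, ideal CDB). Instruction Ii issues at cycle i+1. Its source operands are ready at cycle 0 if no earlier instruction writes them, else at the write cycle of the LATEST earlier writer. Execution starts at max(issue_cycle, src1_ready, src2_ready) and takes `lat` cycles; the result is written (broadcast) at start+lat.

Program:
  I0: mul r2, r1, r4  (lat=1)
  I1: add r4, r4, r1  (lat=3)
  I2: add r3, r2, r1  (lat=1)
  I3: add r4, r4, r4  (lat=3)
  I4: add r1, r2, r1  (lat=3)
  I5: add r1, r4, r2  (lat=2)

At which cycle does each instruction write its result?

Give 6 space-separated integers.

I0 mul r2: issue@1 deps=(None,None) exec_start@1 write@2
I1 add r4: issue@2 deps=(None,None) exec_start@2 write@5
I2 add r3: issue@3 deps=(0,None) exec_start@3 write@4
I3 add r4: issue@4 deps=(1,1) exec_start@5 write@8
I4 add r1: issue@5 deps=(0,None) exec_start@5 write@8
I5 add r1: issue@6 deps=(3,0) exec_start@8 write@10

Answer: 2 5 4 8 8 10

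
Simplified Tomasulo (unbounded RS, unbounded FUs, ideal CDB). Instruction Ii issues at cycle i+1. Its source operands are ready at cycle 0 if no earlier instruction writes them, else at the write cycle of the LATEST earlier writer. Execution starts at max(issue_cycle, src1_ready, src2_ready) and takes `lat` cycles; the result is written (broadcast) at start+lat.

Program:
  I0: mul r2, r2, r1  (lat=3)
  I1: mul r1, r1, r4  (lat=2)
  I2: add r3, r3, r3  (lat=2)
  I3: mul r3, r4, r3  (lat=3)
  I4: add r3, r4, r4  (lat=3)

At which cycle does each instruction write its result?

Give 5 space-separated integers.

I0 mul r2: issue@1 deps=(None,None) exec_start@1 write@4
I1 mul r1: issue@2 deps=(None,None) exec_start@2 write@4
I2 add r3: issue@3 deps=(None,None) exec_start@3 write@5
I3 mul r3: issue@4 deps=(None,2) exec_start@5 write@8
I4 add r3: issue@5 deps=(None,None) exec_start@5 write@8

Answer: 4 4 5 8 8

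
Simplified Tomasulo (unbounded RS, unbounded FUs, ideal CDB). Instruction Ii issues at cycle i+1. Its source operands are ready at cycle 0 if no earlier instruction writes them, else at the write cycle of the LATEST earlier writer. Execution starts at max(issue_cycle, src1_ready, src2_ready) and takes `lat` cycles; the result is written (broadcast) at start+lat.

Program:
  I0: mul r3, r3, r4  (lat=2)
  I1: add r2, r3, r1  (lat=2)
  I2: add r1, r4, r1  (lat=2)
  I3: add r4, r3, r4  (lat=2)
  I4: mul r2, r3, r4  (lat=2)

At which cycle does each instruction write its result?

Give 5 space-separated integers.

Answer: 3 5 5 6 8

Derivation:
I0 mul r3: issue@1 deps=(None,None) exec_start@1 write@3
I1 add r2: issue@2 deps=(0,None) exec_start@3 write@5
I2 add r1: issue@3 deps=(None,None) exec_start@3 write@5
I3 add r4: issue@4 deps=(0,None) exec_start@4 write@6
I4 mul r2: issue@5 deps=(0,3) exec_start@6 write@8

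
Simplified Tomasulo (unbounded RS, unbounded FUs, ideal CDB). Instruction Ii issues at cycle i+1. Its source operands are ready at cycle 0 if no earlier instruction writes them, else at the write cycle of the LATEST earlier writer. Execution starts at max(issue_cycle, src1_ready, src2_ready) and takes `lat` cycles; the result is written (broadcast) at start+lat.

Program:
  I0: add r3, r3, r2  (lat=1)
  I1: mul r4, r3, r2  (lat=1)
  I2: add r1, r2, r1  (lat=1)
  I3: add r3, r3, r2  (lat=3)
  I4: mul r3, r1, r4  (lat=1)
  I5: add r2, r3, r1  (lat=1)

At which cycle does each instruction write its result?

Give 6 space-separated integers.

Answer: 2 3 4 7 6 7

Derivation:
I0 add r3: issue@1 deps=(None,None) exec_start@1 write@2
I1 mul r4: issue@2 deps=(0,None) exec_start@2 write@3
I2 add r1: issue@3 deps=(None,None) exec_start@3 write@4
I3 add r3: issue@4 deps=(0,None) exec_start@4 write@7
I4 mul r3: issue@5 deps=(2,1) exec_start@5 write@6
I5 add r2: issue@6 deps=(4,2) exec_start@6 write@7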